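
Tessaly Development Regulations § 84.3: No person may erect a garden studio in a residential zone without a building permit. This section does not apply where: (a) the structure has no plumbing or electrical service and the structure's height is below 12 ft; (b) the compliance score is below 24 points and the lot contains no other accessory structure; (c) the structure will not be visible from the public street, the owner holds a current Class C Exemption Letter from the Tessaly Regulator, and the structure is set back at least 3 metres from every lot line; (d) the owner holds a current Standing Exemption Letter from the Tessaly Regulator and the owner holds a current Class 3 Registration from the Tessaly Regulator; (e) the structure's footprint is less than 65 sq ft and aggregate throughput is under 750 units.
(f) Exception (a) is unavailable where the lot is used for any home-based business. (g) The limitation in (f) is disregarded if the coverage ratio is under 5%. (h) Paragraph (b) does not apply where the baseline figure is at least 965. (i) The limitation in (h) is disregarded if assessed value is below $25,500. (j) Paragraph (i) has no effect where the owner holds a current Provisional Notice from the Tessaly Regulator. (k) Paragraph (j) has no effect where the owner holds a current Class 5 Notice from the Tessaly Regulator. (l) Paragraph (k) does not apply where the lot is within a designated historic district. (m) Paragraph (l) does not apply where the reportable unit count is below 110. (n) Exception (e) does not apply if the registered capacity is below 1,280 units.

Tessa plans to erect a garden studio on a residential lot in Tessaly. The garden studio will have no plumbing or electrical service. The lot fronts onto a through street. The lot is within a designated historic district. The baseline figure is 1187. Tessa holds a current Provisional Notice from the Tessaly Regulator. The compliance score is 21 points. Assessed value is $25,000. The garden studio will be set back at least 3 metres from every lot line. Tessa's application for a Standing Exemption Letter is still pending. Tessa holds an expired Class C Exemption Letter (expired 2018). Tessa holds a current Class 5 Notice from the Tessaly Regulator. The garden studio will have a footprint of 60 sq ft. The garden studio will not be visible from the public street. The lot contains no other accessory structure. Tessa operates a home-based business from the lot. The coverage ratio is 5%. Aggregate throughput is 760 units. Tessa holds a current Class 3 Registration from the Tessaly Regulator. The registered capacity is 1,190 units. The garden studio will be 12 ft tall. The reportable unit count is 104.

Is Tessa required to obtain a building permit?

Exception (a) fails — the structure's height is 12 ft, not below 12 ft.
Exception (b): the compliance score is 21 points, below the 24 points limit; the lot has no other accessory structure — every condition holds. Considering the limiting provisions: (h) applies (the baseline figure is 1,187, meeting the 965 threshold), but yields to (i): (i) operates — assessed value is $25,000, below the $25,500 limit. (j) is engaged (a current Provisional Notice is held), but is overridden by (k): (k) operates against (j): a current Class 5 Notice is held. (l) would limit (k) — the lot is in a historic district — but (m) sets (l) aside: (m) operates against (l): the reportable unit count is 104, below the 110 limit. Exception (b) stands.
Exception (c) does not apply: the Class C Exemption Letter is not current.
Exception (d) requires that the owner holds a current Standing Exemption Letter from the Tessaly Regulator; but there is no Standing Exemption Letter in force, so (d) is unavailable.
Exception (e) does not apply: aggregate throughput is 760 units, not under 750 units.

No — exception (b) applies; Tessa does not need a building permit.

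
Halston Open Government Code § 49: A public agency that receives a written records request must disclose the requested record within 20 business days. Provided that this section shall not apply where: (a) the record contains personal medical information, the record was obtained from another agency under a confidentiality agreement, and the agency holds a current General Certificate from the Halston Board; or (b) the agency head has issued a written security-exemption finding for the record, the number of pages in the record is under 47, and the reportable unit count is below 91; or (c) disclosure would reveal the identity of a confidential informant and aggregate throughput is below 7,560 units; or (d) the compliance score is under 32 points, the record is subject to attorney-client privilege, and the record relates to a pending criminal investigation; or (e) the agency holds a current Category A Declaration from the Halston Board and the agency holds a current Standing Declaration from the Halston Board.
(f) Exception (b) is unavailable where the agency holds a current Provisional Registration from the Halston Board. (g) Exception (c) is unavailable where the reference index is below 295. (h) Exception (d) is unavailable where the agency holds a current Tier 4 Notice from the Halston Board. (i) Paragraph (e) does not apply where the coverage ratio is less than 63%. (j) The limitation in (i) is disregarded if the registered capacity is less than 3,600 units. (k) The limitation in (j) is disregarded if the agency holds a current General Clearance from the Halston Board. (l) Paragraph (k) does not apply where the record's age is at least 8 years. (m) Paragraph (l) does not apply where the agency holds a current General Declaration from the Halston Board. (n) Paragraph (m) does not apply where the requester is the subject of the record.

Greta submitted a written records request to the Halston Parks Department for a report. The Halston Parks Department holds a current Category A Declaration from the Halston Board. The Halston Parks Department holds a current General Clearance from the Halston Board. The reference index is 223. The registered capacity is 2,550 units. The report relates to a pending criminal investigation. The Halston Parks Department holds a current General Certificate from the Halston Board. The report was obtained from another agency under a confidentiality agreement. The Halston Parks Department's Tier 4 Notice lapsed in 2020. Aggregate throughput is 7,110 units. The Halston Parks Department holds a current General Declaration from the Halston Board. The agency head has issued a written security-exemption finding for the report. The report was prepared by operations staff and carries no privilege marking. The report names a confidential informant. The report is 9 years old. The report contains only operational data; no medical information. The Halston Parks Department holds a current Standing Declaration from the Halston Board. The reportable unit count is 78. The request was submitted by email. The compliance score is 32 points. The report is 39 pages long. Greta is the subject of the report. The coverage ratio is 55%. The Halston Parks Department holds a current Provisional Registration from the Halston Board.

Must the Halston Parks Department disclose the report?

Exception (a) requires that the record contains personal medical information; but the report contains only operational data, so (a) is unavailable.
Exception (b) is satisfied on its face — a written security-exemption finding has been issued; the number of pages in the record is 39, under the 47 limit; the reportable unit count is 78, below the 91 limit. However, paragraph (f) must be considered: (f) is engaged — a current Provisional Registration is held. Exception (b) does not apply.
Exception (c)'s conditions are all satisfied: the report names a confidential informant; aggregate throughput is 7,110 units, below the 7,560 units limit. However, paragraph (g) must be considered: (g) operates against (c): the reference index is 223, below the 295 limit. So (c) is unavailable.
Exception (d) fails — the compliance score is 32 points, not under 32 points.
All of (e)'s requirements are met (a current Category A Declaration is held; a current Standing Declaration is held). As to paragraphs (i)–(n): (i) would limit (e) — the coverage ratio is 55%, less than the 63% limit — but (j) sets (i) aside: (j) operates against (i): the registered capacity is 2,550 units, less than the 3,600 units limit. (k) would limit (j) — a current General Clearance is held — but (l) sets (k) aside: (l) is triggered — the record's age is 9 years, meeting the 8 years threshold. (m) applies (a current General Declaration is held), but is overridden by (n): (n) operates — Greta is the subject of the report. (e) remains available.

No — exception (e) applies; the Halston Parks Department is not required to disclose the report.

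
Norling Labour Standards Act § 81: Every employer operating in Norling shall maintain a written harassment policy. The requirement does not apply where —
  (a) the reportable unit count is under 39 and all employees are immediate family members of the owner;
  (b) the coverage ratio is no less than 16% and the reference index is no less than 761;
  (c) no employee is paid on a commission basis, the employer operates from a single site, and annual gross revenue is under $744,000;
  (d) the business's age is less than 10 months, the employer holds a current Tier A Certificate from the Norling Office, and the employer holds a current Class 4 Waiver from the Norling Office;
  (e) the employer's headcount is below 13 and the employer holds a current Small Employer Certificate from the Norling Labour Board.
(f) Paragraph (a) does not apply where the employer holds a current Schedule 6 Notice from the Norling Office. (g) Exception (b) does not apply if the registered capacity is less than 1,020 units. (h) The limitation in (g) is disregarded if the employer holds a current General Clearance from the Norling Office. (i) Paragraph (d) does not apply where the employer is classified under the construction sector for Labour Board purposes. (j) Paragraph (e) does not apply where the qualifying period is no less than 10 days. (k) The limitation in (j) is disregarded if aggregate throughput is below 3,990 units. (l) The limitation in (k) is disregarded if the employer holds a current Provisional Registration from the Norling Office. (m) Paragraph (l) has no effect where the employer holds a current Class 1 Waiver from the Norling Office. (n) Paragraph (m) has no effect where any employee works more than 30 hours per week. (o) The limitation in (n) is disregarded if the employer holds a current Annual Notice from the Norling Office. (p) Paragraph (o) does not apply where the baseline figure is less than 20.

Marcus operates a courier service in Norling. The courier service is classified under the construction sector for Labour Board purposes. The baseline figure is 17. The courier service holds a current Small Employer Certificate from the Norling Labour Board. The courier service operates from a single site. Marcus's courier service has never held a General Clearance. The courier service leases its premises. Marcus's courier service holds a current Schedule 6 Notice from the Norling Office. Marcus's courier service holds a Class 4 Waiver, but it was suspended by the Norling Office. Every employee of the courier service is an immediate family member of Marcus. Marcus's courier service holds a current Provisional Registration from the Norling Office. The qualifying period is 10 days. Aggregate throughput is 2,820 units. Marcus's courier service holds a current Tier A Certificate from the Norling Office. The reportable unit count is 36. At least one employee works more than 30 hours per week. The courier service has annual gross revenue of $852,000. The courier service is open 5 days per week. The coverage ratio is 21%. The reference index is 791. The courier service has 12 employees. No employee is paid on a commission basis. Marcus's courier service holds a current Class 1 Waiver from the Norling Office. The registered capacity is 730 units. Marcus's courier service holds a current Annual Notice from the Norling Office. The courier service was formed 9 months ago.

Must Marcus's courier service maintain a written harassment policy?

Yes — Marcus's courier service must maintain a written harassment policy.

Exception (a) is satisfied on its face — the reportable unit count is 36, under the 39 limit; every employee is an immediate family member. But: (f) operates against (a): a current Schedule 6 Notice is held. So (a) is unavailable.
Exception (b) is satisfied on its face — the coverage ratio is 21%, meeting the 16% threshold; the reference index is 791, meeting the 761 threshold. But applying paragraphs (g)–(h): (g) is engaged — the registered capacity is 730 units, less than the 1,020 units limit. (h), which would lift (g), does not operate here — no current General Clearance is held. So (b) is unavailable.
Exception (c) fails — annual gross revenue is $852,000, not under $744,000.
Exception (d) does not apply: no current Class 4 Waiver is held.
All of (e)'s requirements are met (the employer's headcount is 12, below the 13 limit; a current Small Employer Certificate is held). Turning to paragraphs (j)–(p): (j) operates against (e): the qualifying period is 10 days, meeting the 10 days threshold. (k) is engaged (aggregate throughput is 2,820 units, below the 3,990 units limit), but is itself disapplied by (l): (l) is triggered — a current Provisional Registration is held. (m) operates (a current Class 1 Waiver is held), but is overridden by (n): (n) operates against (m): at least one employee exceeds 30 hours/week. (o) applies (a current Annual Notice is held), but is itself disapplied by (p): (p) is engaged — the baseline figure is 17, less than the 20 limit. (e) is therefore removed.
Every exception is unavailable, so the rule governs.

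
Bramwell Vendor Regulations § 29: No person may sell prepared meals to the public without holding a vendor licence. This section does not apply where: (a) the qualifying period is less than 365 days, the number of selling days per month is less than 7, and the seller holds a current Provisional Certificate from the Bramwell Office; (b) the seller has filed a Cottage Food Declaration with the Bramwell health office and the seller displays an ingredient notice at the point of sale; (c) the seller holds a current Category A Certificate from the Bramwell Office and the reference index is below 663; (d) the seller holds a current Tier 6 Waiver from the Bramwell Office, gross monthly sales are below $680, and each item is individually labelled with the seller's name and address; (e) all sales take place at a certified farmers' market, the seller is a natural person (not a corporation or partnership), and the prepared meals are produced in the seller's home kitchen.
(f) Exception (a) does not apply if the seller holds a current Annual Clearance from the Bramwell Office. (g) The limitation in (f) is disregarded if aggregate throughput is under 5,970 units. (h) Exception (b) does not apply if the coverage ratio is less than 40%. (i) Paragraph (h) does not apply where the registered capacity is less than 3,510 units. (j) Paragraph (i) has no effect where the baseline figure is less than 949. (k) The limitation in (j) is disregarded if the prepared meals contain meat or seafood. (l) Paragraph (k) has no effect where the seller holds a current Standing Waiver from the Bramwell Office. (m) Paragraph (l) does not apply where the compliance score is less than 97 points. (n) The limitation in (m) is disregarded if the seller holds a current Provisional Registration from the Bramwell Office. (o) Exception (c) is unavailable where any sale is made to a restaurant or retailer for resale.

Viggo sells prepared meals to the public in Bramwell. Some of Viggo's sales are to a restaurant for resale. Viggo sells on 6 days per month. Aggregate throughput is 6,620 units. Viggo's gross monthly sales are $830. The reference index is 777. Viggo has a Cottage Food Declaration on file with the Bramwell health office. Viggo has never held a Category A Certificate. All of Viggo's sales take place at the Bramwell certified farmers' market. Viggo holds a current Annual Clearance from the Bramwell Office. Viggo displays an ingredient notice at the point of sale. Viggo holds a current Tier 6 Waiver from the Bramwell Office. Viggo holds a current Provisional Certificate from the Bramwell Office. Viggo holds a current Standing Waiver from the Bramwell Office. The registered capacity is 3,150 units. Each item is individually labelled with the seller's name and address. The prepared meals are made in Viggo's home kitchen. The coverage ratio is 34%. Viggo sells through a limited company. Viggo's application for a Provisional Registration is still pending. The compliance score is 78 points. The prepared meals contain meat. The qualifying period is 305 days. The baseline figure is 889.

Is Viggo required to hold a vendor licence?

All of (a)'s requirements are met (the qualifying period is 305 days, less than the 365 days limit; the number of selling days per month is 6, less than the 7 limit; a current Provisional Certificate is held). Turning to paragraphs (f)–(g): (f) operates against (a): a current Annual Clearance is held. (g) does not operate here (aggregate throughput is 6,620 units, not under 5,970 units), so (f) stands. (a) is therefore removed.
Exception (b) is satisfied on its face — a Cottage Food Declaration is on file; an ingredient notice is displayed. As to paragraphs (h)–(n): (h) operates (the coverage ratio is 34%, less than the 40% limit), but is set aside by (i): (i) operates against (h): the registered capacity is 3,150 units, less than the 3,510 units limit. (j) would limit (i) — the baseline figure is 889, less than the 949 limit — but (k) sets (j) aside: (k) operates against (j): the prepared meals contain meat. (l) is triggered (a current Standing Waiver is held), but is itself disapplied by (m): (m) is triggered — the compliance score is 78 points, less than the 97 points limit. (n) is not triggered (there is no Provisional Registration in force), so (m) stands. So (b) applies.
Exception (c) requires that the seller holds a current Category A Certificate from the Bramwell Office; but the Category A Certificate is not current, so (c) is unavailable.
Exception (d) does not apply: gross monthly sales are $830, not below $680.
Exception (e) fails — the seller operates through a limited company.

No — exception (b) applies; Viggo is not required to hold a vendor licence.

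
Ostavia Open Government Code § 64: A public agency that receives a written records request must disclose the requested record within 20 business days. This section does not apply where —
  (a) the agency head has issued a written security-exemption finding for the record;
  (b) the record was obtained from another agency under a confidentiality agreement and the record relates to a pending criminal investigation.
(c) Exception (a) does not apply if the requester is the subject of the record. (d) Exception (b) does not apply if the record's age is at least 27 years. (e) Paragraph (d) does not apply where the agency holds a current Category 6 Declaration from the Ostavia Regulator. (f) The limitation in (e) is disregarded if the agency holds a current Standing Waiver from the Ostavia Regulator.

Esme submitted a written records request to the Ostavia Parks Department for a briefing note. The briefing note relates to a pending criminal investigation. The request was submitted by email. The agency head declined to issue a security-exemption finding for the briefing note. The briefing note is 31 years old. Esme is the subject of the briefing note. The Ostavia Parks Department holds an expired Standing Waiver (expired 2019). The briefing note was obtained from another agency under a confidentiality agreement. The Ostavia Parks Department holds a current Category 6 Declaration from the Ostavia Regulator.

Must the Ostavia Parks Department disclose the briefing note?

Exception (a) requires that the agency head has issued a written security-exemption finding for the record; but the agency head declined to issue a security-exemption finding, so (a) is unavailable.
Exception (b) is satisfied on its face — the briefing note was obtained under a confidentiality agreement; the briefing note relates to a pending investigation. As to paragraphs (d)–(f): (d) is triggered (the record's age is 31 years, meeting the 27 years threshold), but is set aside by (e): (e) operates against (d): a current Category 6 Declaration is held. (f), which would lift (e), is inapplicable — there is no Standing Waiver in force. So (b) applies.

No — exception (b) applies; the Ostavia Parks Department is not required to disclose the briefing note.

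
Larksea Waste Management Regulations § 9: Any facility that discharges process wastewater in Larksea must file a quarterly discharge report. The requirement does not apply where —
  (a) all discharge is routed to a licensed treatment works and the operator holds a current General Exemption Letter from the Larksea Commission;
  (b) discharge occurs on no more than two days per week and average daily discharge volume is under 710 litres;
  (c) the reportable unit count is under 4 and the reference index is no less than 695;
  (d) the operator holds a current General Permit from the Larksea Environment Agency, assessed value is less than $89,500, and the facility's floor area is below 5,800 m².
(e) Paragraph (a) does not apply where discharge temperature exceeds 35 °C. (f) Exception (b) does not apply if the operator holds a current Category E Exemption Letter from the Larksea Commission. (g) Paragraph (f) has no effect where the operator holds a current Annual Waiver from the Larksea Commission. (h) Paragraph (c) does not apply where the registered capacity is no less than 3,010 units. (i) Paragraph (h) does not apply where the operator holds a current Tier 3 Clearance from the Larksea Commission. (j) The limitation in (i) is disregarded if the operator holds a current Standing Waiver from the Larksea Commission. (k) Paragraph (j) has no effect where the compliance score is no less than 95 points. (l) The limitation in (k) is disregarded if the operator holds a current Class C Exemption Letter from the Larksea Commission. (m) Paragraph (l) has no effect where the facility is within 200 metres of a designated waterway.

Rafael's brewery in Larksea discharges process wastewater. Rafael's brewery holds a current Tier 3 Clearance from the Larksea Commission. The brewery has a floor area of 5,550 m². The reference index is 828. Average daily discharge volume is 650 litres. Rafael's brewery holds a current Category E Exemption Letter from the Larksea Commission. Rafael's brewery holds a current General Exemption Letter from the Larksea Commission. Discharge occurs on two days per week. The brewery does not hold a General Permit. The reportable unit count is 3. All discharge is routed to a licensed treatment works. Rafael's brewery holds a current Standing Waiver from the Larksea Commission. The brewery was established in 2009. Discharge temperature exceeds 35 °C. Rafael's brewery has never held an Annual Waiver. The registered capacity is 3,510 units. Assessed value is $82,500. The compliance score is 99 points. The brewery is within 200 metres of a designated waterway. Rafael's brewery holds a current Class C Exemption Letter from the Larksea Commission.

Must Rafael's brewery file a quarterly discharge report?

Exception (a): discharge is routed to a licensed treatment works; a current General Exemption Letter is held — every condition holds. Turning to paragraph (e): (e) operates against (a): discharge temperature exceeds 35 °C. (a) is therefore removed.
Exception (b) is satisfied on its face — discharge occurs on no more than two days per week; average daily discharge volume is 650 litres, under the 710 litres limit. However, paragraphs (f)–(g) must be considered: (f) is triggered — a current Category E Exemption Letter is held. (g), which would lift (f), does not operate here — the Annual Waiver is not current. Exception (b) does not apply.
Exception (c)'s conditions are all satisfied: the reportable unit count is 3, under the 4 limit; the reference index is 828, meeting the 695 threshold. As to paragraphs (h)–(m): (h) is triggered (the registered capacity is 3,510 units, meeting the 3,010 units threshold), but is set aside by (i): (i) operates against (h): a current Tier 3 Clearance is held. (j) is engaged (a current Standing Waiver is held), but is displaced by (k): (k) applies — the compliance score is 99 points, meeting the 95 points threshold. (l) would limit (k) — a current Class C Exemption Letter is held — but (m) sets (l) aside: (m) is triggered — the brewery is within 200 m of a designated waterway. Exception (c) stands.
Exception (d) does not apply: no General Permit is held.

No — exception (c) applies; Rafael's brewery is not required to file a quarterly discharge report.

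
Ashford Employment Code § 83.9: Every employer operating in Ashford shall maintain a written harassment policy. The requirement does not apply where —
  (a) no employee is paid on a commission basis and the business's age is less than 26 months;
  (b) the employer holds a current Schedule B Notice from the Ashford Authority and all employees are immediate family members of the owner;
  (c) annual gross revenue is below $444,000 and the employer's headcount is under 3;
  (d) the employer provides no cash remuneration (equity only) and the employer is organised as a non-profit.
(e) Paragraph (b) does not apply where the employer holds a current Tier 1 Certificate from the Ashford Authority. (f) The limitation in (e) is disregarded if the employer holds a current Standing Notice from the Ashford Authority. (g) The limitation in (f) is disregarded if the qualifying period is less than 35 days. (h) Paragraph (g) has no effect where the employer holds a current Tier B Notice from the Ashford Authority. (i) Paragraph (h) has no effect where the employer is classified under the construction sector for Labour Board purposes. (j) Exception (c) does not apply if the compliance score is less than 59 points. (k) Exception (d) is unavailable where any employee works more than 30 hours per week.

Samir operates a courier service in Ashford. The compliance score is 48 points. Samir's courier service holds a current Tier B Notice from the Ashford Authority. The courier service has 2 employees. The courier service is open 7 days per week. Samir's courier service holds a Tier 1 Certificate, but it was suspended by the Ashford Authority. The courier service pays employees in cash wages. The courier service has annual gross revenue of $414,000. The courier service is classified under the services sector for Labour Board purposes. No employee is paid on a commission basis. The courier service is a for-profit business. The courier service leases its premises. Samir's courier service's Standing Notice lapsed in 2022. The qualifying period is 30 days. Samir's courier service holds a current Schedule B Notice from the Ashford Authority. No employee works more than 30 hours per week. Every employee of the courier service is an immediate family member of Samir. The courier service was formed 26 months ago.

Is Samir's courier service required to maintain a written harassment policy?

Exception (a) requires that the business's age is less than 26 months; but the business's age is 26 months, not less than 26 months, so (a) is unavailable.
All of (b)'s requirements are met (a current Schedule B Notice is held; every employee is an immediate family member). Applying paragraphs (e)–(i): (e), which would limit (b), does not operate here: no current Tier 1 Certificate is held. (b) remains available.
Exception (c): annual gross revenue is $414,000, below the $444,000 limit; the employer's headcount is 2, under the 3 limit — every condition holds. But applying paragraph (j): (j) is engaged — the compliance score is 48 points, less than the 59 points limit. (c) is therefore removed.
Exception (d) fails — employees are paid cash wages.

No — exception (b) applies; Samir's courier service is not required to maintain a written harassment policy.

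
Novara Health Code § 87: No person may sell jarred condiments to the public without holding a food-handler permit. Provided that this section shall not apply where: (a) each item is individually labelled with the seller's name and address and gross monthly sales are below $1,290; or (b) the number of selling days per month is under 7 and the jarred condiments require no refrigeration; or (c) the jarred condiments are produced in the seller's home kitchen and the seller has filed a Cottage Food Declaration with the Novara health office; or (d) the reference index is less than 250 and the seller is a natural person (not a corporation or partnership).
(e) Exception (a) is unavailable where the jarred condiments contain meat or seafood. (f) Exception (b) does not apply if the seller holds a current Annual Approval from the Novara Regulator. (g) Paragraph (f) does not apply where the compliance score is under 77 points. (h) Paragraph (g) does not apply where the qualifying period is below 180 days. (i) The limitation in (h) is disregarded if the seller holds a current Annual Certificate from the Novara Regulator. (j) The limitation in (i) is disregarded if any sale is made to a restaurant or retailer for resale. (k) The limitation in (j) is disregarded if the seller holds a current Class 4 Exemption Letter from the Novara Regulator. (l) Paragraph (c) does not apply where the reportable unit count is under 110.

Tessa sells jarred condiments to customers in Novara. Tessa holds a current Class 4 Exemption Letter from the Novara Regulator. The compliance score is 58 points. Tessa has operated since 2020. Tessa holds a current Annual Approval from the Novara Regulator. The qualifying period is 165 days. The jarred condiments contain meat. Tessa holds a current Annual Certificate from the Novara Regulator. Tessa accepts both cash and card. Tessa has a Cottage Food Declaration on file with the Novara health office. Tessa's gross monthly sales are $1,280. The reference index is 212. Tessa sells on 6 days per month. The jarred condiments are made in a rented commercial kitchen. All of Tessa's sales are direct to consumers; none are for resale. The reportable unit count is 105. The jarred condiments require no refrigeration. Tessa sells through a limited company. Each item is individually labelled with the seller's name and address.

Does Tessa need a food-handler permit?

Exception (a)'s conditions are all satisfied: items are individually labelled; gross monthly sales are $1,280, below the $1,290 limit. But: (e) is engaged — the jarred condiments contain meat. So (a) is unavailable.
Exception (b)'s conditions are all satisfied: the number of selling days per month is 6, under the 7 limit; the jarred condiments are shelf-stable. Applying paragraphs (f)–(k): (f) would limit (b) — a current Annual Approval is held — but (g) sets (f) aside: (g) operates against (f): the compliance score is 58 points, under the 77 points limit. (h) operates (the qualifying period is 165 days, below the 180 days limit), but yields to (i): (i) applies — a current Annual Certificate is held. (j) is not engaged (no sales are for resale), so (i) stands. (b) remains available.
Exception (c) fails — the jarred condiments are made in a commercial kitchen, not a home kitchen.
Exception (d) fails — the seller operates through a limited company.

No — exception (b) applies; Tessa is not required to hold a food-handler permit.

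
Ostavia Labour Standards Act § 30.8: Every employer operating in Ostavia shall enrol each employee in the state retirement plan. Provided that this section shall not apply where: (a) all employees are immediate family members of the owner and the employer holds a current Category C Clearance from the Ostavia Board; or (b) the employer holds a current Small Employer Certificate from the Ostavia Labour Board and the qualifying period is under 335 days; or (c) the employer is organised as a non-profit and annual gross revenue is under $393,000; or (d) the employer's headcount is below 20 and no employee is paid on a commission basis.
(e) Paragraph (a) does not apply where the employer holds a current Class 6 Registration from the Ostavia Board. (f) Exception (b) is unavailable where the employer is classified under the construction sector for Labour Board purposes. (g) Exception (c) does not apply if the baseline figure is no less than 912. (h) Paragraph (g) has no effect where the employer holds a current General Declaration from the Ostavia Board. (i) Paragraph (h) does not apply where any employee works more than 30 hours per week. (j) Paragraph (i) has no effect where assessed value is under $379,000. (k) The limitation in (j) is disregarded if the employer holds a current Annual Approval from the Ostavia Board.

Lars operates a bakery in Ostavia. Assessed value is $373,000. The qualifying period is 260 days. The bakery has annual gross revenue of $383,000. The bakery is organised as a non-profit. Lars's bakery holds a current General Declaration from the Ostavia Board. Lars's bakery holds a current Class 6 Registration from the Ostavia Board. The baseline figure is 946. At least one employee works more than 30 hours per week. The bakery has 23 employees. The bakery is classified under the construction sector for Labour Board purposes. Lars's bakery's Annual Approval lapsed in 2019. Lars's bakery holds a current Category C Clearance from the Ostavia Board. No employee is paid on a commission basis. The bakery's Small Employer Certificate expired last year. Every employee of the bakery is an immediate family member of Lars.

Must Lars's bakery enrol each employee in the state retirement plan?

No — exception (c) applies; Lars's bakery is not required to enrol each employee in the state retirement plan.

All of (a)'s requirements are met (every employee is an immediate family member; a current Category C Clearance is held). However, paragraph (e) must be considered: (e) operates against (a): a current Class 6 Registration is held. (a) is therefore removed.
Exception (b) does not apply: the Small Employer Certificate has expired.
All of (c)'s requirements are met (the employer is a non-profit; annual gross revenue is $383,000, under the $393,000 limit). Considering the limiting provisions: (g) applies (the baseline figure is 946, meeting the 912 threshold), but is itself disapplied by (h): (h) is engaged — a current General Declaration is held. (i) operates (at least one employee exceeds 30 hours/week), but yields to (j): (j) is engaged — assessed value is $373,000, under the $379,000 limit. (k), which would lift (j), is not engaged — the Annual Approval is not current. Exception (c) stands.
Exception (d) does not apply: the employer's headcount is 23, not below 20.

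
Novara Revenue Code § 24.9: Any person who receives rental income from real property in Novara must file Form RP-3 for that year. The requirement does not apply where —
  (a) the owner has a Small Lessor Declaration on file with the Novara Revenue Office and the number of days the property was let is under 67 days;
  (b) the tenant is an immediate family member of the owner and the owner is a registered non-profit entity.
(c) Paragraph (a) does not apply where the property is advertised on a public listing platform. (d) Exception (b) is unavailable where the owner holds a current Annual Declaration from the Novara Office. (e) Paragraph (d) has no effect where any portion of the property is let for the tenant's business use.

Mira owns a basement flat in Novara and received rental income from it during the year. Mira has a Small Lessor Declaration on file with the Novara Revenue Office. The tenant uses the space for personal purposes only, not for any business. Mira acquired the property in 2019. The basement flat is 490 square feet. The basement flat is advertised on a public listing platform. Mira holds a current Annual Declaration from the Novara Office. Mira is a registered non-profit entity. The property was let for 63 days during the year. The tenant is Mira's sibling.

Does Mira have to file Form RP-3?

Yes — Mira must file Form RP-3.

Exception (a): a Small Lessor Declaration is on file; the number of days the property was let is 63 days, under the 67 days limit — every condition holds. But: (c) operates — the property is publicly advertised. So (a) is unavailable.
Exception (b): the tenant is an immediate family member; Mira is a registered non-profit — every condition holds. Turning to paragraphs (d)–(e): (d) operates against (b): a current Annual Declaration is held. (e) is not engaged (the space is used for personal purposes only), so (d) stands. Exception (b) does not apply.
No exception is made out. Mira falls within the general rule.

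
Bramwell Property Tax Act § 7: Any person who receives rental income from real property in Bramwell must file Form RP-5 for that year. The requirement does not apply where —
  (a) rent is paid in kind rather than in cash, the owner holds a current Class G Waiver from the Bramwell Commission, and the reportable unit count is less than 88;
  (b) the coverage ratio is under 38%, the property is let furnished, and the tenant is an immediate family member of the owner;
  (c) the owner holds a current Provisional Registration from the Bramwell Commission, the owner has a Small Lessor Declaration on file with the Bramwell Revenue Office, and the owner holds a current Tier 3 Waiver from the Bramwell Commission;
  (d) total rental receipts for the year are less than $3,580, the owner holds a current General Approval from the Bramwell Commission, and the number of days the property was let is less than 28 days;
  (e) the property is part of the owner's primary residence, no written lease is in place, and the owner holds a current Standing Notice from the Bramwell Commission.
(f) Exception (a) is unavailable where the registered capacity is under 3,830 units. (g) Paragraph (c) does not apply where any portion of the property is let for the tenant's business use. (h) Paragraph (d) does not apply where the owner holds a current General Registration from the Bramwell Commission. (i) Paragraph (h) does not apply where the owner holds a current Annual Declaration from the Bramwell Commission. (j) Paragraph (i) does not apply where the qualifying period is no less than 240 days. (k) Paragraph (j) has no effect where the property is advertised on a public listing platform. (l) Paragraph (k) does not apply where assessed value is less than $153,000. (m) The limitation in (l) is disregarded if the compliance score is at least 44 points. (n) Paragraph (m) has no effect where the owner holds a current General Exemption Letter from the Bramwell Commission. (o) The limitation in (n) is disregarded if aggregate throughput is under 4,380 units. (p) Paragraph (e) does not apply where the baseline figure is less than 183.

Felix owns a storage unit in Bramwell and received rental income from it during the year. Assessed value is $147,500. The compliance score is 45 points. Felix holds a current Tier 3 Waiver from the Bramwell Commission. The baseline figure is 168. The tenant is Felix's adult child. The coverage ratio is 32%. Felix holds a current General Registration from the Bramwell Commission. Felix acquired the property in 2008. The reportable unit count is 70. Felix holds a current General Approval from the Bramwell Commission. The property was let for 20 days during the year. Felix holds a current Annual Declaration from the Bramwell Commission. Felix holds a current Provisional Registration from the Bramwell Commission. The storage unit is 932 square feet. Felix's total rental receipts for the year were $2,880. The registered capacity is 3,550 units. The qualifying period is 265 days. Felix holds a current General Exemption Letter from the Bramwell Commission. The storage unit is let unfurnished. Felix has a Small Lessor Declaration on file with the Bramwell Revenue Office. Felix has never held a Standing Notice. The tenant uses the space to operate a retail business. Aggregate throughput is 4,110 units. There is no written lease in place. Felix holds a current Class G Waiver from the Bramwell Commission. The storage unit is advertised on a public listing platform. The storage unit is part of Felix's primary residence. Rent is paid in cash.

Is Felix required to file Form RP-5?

No — exception (d) applies; Felix is not required to file Form RP-5.

Exception (a) requires that rent is paid in kind rather than in cash; but rent is paid in cash, so (a) is unavailable.
Exception (b) requires that the property is let furnished; but the property is let unfurnished, so (b) is unavailable.
Exception (c) is satisfied on its face — a current Provisional Registration is held; a Small Lessor Declaration is on file; a current Tier 3 Waiver is held. But: (g) operates against (c): the space is let for business use. So (c) is unavailable.
All of (d)'s requirements are met (total rental receipts for the year are $2,880, less than the $3,580 limit; a current General Approval is held; the number of days the property was let is 20 days, less than the 28 days limit). Under paragraphs (h)–(o): (h) is engaged (a current General Registration is held), but yields to (i): (i) is engaged — a current Annual Declaration is held. (j) operates (the qualifying period is 265 days, meeting the 240 days threshold), but is set aside by (k): (k) applies — the property is publicly advertised. (l) is engaged (assessed value is $147,500, less than the $153,000 limit), but is overridden by (m): (m) applies — the compliance score is 45 points, meeting the 44 points threshold. (n) would limit (m) — a current General Exemption Letter is held — but (o) sets (n) aside: (o) is engaged — aggregate throughput is 4,110 units, under the 4,380 units limit. So (d) applies.
Exception (e) requires that the owner holds a current Standing Notice from the Bramwell Commission; but the Standing Notice is not current, so (e) is unavailable.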